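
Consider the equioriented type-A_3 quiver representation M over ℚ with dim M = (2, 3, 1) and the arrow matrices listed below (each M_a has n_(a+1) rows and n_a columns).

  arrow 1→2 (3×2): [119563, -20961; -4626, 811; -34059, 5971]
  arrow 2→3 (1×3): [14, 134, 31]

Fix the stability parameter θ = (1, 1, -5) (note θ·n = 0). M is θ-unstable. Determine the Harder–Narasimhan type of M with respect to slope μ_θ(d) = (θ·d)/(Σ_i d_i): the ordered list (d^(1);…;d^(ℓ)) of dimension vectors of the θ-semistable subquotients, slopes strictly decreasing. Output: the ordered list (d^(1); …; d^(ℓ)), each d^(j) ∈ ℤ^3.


Via rank(M_{q-1}∘⋯∘M_p): M ≅ I[1,2], I[1,3], I[2,2].
μ_θ-semistable layers: μ^(1)=1; μ^(2)=-1

((1, 2, 0); (1, 1, 1))


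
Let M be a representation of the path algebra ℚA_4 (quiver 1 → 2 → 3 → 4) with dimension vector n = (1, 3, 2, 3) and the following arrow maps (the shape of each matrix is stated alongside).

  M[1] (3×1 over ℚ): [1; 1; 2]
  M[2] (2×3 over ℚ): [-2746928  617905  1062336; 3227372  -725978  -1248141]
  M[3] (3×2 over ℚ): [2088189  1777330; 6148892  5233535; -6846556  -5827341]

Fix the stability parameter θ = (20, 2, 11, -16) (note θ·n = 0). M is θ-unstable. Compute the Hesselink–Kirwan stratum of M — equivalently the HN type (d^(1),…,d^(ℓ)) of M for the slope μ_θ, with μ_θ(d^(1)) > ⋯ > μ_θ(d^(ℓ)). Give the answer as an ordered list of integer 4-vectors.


Interval decomposition of M: I[1,4], I[2,2], I[2,4], I[4,4].
HN type (ℓ=4): μ^(1)=17/4; μ^(2)=2; μ^(3)=-1; μ^(4)=-16

((1, 1, 1, 1); (0, 1, 0, 0); (0, 1, 1, 1); (0, 0, 0, 1))


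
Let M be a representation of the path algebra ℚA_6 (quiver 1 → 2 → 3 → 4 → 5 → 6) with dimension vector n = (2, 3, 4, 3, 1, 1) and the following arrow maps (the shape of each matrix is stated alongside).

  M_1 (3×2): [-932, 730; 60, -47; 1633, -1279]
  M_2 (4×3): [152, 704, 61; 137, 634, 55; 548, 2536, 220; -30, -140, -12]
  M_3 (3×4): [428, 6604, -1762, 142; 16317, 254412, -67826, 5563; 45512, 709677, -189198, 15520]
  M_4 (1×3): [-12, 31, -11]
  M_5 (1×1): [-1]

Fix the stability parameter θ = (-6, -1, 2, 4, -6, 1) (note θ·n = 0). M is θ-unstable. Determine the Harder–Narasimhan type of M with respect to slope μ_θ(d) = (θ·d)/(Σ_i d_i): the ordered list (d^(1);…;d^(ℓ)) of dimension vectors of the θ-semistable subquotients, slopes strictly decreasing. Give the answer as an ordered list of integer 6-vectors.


Via rank(M_{q-1}∘⋯∘M_p): M ≅ I[1,2], I[1,6], I[2,4], I[3,3], I[3,4].
μ_θ-semistable layers: μ^(1)=4; μ^(2)=2; μ^(3)=1; μ^(4)=0; μ^(5)=-1; μ^(6)=-6

((0, 0, 0, 2, 0, 0); (0, 0, 3, 0, 0, 0); (0, 0, 0, 0, 0, 1); (0, 0, 1, 1, 1, 0); (0, 3, 0, 0, 0, 0); (2, 0, 0, 0, 0, 0))


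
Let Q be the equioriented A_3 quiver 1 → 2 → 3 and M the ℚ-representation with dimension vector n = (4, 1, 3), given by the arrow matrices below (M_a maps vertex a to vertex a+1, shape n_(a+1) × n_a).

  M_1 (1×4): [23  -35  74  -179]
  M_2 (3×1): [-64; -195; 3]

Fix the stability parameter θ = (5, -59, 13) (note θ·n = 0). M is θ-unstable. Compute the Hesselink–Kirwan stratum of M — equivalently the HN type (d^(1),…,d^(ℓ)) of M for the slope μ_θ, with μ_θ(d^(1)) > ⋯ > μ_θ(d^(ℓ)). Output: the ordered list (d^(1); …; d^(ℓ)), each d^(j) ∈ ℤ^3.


Interval decomposition of M: I[1,1]^3, I[1,3], I[3,3]^2.
HN type (ℓ=3): μ^(1)=13; μ^(2)=5; μ^(3)=-27

((0, 0, 3); (3, 0, 0); (1, 1, 0))


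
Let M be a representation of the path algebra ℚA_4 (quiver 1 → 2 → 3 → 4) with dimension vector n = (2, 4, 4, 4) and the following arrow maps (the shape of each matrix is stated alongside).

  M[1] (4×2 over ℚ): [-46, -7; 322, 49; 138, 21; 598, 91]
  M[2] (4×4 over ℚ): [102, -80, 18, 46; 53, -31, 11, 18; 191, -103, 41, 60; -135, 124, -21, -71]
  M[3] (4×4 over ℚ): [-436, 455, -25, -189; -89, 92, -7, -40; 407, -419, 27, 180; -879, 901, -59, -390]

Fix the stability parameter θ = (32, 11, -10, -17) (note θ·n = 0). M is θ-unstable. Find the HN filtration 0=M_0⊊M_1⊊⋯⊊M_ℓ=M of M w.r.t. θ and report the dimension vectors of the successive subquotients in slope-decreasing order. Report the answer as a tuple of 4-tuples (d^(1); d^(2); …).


Via rank(M_{q-1}∘⋯∘M_p): M ≅ I[1,1], I[1,4], I[2,2]^2, I[2,4], I[3,4]^2.
μ_θ-semistable layers: μ^(1)=32; μ^(2)=11; μ^(3)=4; μ^(4)=-16/3; μ^(5)=-27/2

((1, 0, 0, 0); (0, 2, 0, 0); (1, 1, 1, 1); (0, 1, 1, 1); (0, 0, 2, 2))


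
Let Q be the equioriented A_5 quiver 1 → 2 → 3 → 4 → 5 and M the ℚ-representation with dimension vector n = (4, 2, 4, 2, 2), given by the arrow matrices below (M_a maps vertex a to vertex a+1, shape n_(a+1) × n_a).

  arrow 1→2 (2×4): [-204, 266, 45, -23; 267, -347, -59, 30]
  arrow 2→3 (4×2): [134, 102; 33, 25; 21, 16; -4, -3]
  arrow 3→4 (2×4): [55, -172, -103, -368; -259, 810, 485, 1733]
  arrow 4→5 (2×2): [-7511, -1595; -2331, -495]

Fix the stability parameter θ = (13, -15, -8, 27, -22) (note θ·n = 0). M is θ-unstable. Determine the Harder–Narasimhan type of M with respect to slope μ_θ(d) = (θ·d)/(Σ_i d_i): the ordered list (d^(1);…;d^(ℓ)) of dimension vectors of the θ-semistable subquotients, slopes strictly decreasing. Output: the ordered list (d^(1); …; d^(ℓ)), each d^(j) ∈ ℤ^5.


Interval decomposition of M: I[1,1]^2, I[1,4], I[1,5], I[3,3]^2, I[5,5].
HN type (ℓ=6): μ^(1)=27; μ^(2)=13; μ^(3)=5/2; μ^(4)=-10/3; μ^(5)=-8; μ^(6)=-22

((0, 0, 0, 1, 0); (2, 0, 0, 0, 0); (0, 0, 0, 1, 1); (2, 2, 2, 0, 0); (0, 0, 2, 0, 0); (0, 0, 0, 0, 1))


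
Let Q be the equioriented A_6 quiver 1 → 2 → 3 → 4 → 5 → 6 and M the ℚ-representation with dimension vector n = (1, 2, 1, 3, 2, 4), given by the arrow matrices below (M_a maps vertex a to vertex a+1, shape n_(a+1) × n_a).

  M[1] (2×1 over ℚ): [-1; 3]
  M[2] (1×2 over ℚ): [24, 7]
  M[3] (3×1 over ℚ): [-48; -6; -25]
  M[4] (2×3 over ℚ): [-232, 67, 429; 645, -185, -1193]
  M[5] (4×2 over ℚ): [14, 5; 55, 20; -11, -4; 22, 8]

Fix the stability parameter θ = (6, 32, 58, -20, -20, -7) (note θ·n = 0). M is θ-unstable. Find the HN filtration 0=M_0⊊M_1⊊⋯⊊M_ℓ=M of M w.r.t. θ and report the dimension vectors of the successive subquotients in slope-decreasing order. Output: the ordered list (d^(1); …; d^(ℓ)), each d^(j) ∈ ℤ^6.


Barcode: M ≅ I[1,6], I[2,2], I[4,4], I[4,6], I[6,6]^2. HN layers by μ_θ (5 steps, strictly decreasing):
  μ^(1)=32; μ^(2)=43/5; μ^(3)=6; μ^(4)=-7; μ^(5)=-20

((0, 1, 0, 0, 0, 0); (0, 1, 1, 1, 1, 1); (1, 0, 0, 0, 0, 0); (0, 0, 0, 0, 0, 3); (0, 0, 0, 2, 1, 0))


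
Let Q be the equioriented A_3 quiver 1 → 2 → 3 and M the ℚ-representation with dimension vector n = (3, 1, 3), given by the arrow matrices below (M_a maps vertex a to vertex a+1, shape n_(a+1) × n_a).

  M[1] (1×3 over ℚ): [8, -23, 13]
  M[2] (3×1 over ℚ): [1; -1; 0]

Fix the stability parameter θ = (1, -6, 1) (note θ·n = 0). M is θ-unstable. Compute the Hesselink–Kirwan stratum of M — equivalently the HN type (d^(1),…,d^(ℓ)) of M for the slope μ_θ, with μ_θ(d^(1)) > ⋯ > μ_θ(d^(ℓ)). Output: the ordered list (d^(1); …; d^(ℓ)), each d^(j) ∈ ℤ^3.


Via rank(M_{q-1}∘⋯∘M_p): M ≅ I[1,1]^2, I[1,3], I[3,3]^2.
μ_θ-semistable layers: μ^(1)=1; μ^(2)=-5/2

((2, 0, 3); (1, 1, 0))


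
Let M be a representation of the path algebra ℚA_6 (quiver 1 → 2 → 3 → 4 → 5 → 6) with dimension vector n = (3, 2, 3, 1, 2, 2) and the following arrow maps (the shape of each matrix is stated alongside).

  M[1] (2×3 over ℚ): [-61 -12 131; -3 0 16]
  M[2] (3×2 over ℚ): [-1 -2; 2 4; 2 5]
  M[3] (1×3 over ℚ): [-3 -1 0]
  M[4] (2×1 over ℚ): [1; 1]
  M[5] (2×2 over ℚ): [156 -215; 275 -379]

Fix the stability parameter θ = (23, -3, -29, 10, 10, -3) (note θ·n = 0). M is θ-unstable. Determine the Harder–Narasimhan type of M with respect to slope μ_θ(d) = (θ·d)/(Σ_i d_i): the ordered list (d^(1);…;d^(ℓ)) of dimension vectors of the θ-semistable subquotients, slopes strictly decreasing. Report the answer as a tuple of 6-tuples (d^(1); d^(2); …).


Interval decomposition of M: I[1,1], I[1,3], I[1,6], I[3,3], I[5,6].
HN type (ℓ=5): μ^(1)=23; μ^(2)=17/3; μ^(3)=7/2; μ^(4)=-3; μ^(5)=-29

((1, 0, 0, 0, 0, 0); (0, 0, 0, 1, 1, 1); (0, 0, 0, 0, 1, 1); (2, 2, 2, 0, 0, 0); (0, 0, 1, 0, 0, 0))


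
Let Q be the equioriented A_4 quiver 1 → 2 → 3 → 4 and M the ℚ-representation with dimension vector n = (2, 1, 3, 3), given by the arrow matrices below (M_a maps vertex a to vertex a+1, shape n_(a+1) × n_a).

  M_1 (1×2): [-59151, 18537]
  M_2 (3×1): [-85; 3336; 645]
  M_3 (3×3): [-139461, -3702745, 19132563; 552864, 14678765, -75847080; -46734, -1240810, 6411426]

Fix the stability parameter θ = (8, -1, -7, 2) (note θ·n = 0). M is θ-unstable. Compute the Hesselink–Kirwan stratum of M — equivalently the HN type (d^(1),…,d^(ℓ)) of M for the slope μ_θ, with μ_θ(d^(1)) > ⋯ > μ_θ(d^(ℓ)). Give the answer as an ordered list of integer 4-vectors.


Barcode: M ≅ I[1,1], I[1,3], I[3,4]^2, I[4,4]. HN layers by μ_θ (4 steps, strictly decreasing):
  μ^(1)=8; μ^(2)=2; μ^(3)=0; μ^(4)=-7

((1, 0, 0, 0); (0, 0, 0, 3); (1, 1, 1, 0); (0, 0, 2, 0))


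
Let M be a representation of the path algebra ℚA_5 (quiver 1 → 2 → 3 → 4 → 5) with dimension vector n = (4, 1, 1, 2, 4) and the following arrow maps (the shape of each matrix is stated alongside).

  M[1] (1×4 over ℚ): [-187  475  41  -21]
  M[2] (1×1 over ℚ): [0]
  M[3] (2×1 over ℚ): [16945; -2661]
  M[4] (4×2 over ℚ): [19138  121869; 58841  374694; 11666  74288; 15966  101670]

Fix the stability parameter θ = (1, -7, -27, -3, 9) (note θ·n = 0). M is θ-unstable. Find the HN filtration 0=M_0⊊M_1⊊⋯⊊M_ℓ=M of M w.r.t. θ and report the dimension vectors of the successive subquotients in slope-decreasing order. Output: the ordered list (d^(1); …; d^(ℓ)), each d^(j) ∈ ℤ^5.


Barcode: M ≅ I[1,1]^3, I[1,2], I[3,5], I[4,5], I[5,5]^2. HN layers by μ_θ (4 steps, strictly decreasing):
  μ^(1)=9; μ^(2)=1; μ^(3)=-3; μ^(4)=-27

((0, 0, 0, 0, 4); (3, 0, 0, 0, 0); (1, 1, 0, 2, 0); (0, 0, 1, 0, 0))


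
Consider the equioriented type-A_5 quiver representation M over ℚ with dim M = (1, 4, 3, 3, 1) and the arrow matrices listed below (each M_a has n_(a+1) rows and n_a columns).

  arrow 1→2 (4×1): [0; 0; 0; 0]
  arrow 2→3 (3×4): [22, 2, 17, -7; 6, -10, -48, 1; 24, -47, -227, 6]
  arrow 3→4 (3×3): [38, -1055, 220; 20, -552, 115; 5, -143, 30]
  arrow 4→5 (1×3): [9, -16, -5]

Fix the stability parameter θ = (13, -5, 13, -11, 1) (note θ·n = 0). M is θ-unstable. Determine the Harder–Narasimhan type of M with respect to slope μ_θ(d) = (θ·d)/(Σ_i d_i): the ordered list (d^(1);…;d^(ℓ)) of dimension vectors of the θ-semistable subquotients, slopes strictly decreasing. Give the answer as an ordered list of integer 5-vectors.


Interval decomposition of M: I[1,1], I[2,2], I[2,4]^2, I[2,5].
HN type (ℓ=3): μ^(1)=13; μ^(2)=1; μ^(3)=-5

((1, 0, 0, 0, 0); (0, 0, 3, 3, 1); (0, 4, 0, 0, 0))


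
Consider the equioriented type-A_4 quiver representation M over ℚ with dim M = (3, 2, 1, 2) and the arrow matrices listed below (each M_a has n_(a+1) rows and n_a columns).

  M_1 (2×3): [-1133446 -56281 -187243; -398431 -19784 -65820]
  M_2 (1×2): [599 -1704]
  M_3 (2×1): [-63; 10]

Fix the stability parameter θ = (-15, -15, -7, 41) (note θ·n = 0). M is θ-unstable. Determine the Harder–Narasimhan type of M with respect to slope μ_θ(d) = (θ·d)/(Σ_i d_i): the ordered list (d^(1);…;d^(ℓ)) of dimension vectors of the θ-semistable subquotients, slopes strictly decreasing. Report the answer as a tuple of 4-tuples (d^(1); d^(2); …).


Interval decomposition of M: I[1,1], I[1,2], I[1,4], I[4,4].
HN type (ℓ=3): μ^(1)=41; μ^(2)=-7; μ^(3)=-15

((0, 0, 0, 2); (0, 0, 1, 0); (3, 2, 0, 0))


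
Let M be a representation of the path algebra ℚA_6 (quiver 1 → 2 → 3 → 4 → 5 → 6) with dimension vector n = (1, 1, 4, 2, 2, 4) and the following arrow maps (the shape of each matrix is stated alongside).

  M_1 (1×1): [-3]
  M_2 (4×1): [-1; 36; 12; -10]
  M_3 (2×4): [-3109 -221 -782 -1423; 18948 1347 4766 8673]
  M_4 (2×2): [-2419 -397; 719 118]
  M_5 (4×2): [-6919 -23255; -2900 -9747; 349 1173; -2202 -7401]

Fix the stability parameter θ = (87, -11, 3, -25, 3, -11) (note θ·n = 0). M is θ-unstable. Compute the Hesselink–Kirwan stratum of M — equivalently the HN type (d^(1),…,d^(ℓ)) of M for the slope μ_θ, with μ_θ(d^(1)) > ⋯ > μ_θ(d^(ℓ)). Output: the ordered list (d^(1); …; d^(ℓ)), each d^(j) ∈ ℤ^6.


Interval decomposition of M: I[1,6], I[3,3]^2, I[3,6], I[6,6]^2.
HN type (ℓ=4): μ^(1)=23/3; μ^(2)=3; μ^(3)=-4; μ^(4)=-11

((1, 1, 1, 1, 1, 1); (0, 0, 2, 0, 0, 0); (0, 0, 0, 0, 1, 1); (0, 0, 1, 1, 0, 2))


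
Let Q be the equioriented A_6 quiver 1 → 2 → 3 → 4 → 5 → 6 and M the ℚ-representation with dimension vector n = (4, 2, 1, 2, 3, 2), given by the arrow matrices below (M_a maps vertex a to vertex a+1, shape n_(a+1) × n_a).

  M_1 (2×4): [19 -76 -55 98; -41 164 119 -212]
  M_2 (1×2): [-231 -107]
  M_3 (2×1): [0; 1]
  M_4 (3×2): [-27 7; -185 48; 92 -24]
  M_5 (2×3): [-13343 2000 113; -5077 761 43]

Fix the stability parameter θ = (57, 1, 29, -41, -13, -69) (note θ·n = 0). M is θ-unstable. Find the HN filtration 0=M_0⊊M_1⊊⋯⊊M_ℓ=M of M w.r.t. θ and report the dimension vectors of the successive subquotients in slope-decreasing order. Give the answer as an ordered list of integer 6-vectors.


Barcode: M ≅ I[1,1]^2, I[1,2], I[1,6], I[4,6], I[5,5]. HN layers by μ_θ (5 steps, strictly decreasing):
  μ^(1)=57; μ^(2)=29; μ^(3)=-6; μ^(4)=-13; μ^(5)=-41

((2, 0, 0, 0, 0, 0); (1, 1, 0, 0, 0, 0); (1, 1, 1, 1, 1, 1); (0, 0, 0, 0, 1, 0); (0, 0, 0, 1, 1, 1))


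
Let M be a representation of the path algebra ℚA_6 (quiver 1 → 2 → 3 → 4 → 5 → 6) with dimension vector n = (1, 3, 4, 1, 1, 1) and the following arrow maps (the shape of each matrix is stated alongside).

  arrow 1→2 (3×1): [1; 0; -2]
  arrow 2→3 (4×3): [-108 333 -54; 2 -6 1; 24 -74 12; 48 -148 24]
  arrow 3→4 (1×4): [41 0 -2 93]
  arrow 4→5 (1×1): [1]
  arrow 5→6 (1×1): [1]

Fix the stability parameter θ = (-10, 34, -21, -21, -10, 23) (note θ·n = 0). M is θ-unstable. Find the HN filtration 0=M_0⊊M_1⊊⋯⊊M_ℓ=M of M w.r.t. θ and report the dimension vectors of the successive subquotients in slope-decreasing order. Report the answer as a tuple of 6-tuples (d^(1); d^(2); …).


Barcode: M ≅ I[1,2], I[2,3], I[2,6], I[3,3]^2. HN layers by μ_θ (6 steps, strictly decreasing):
  μ^(1)=34; μ^(2)=23; μ^(3)=13/2; μ^(4)=-9/2; μ^(5)=-10; μ^(6)=-21

((0, 1, 0, 0, 0, 0); (0, 0, 0, 0, 0, 1); (0, 1, 1, 0, 0, 0); (0, 1, 1, 1, 1, 0); (1, 0, 0, 0, 0, 0); (0, 0, 2, 0, 0, 0))


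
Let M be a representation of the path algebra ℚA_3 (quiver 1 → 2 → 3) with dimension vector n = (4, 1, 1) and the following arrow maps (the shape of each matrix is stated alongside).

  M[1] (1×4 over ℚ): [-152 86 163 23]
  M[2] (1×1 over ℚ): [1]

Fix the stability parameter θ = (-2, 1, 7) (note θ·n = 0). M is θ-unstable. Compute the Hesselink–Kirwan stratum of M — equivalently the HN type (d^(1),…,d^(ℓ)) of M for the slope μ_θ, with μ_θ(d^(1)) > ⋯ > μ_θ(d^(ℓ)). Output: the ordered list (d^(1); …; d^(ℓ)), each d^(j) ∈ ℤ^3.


Interval decomposition of M: I[1,1]^3, I[1,3].
HN type (ℓ=3): μ^(1)=7; μ^(2)=1; μ^(3)=-2

((0, 0, 1); (0, 1, 0); (4, 0, 0))


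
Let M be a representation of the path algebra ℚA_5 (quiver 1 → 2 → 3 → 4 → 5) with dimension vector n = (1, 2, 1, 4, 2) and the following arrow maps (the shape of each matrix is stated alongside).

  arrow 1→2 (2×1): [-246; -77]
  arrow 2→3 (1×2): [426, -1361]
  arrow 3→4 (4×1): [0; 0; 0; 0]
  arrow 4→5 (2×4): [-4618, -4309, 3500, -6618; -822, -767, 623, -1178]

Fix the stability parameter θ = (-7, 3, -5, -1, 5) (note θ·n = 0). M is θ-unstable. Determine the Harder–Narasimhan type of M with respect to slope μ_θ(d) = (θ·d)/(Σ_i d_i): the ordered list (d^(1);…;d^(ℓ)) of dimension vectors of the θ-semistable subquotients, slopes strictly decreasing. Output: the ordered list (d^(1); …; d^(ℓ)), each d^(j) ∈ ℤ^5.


Interval decomposition of M: I[1,3], I[2,2], I[4,4]^2, I[4,5]^2.
HN type (ℓ=4): μ^(1)=5; μ^(2)=3; μ^(3)=-1; μ^(4)=-7

((0, 0, 0, 0, 2); (0, 1, 0, 0, 0); (0, 1, 1, 4, 0); (1, 0, 0, 0, 0))


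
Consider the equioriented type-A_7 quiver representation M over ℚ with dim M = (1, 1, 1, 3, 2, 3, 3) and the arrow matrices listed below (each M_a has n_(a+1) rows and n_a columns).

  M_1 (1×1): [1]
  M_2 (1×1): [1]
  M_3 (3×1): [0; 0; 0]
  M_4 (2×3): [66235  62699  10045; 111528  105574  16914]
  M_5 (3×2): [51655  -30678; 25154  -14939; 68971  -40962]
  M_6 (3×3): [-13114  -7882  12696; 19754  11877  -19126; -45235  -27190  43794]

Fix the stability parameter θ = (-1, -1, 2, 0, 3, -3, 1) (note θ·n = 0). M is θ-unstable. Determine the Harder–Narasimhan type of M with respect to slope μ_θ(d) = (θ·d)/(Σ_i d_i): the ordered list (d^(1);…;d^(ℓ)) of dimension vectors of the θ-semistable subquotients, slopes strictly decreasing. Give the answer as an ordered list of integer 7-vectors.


Barcode: M ≅ I[1,3], I[4,4], I[4,7]^2, I[6,6], I[7,7]. HN layers by μ_θ (5 steps, strictly decreasing):
  μ^(1)=2; μ^(2)=1; μ^(3)=0; μ^(4)=-1; μ^(5)=-3

((0, 0, 1, 0, 0, 0, 0); (0, 0, 0, 0, 0, 0, 3); (0, 0, 0, 3, 2, 2, 0); (1, 1, 0, 0, 0, 0, 0); (0, 0, 0, 0, 0, 1, 0))


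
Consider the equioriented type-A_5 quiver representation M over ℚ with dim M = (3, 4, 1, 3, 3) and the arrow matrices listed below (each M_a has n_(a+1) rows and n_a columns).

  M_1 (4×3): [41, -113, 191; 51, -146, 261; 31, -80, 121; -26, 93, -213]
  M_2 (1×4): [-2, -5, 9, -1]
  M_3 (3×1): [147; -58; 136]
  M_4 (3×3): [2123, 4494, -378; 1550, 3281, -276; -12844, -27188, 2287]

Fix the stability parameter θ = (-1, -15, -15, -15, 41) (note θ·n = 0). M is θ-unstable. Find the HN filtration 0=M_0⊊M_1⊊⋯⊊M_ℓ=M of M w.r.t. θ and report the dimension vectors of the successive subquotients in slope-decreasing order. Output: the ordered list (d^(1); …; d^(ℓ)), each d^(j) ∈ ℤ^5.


Via rank(M_{q-1}∘⋯∘M_p): M ≅ I[1,2]^2, I[1,5], I[2,2], I[4,5]^2.
μ_θ-semistable layers: μ^(1)=41; μ^(2)=-8; μ^(3)=-23/2; μ^(4)=-15

((0, 0, 0, 0, 3); (2, 2, 0, 0, 0); (1, 1, 1, 1, 0); (0, 1, 0, 2, 0))


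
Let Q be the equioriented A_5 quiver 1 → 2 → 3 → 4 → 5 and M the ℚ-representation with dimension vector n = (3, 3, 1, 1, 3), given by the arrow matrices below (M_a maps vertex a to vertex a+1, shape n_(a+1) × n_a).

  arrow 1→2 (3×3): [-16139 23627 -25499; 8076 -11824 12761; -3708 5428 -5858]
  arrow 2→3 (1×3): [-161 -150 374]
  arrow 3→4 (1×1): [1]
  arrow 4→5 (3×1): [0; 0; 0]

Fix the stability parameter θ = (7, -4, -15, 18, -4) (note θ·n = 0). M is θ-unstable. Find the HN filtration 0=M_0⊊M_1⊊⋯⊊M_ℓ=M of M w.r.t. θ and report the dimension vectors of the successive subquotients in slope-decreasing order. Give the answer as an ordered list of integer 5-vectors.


Via rank(M_{q-1}∘⋯∘M_p): M ≅ I[1,1], I[1,2], I[1,4], I[2,2], I[5,5]^3.
μ_θ-semistable layers: μ^(1)=18; μ^(2)=7; μ^(3)=3/2; μ^(4)=-4

((0, 0, 0, 1, 0); (1, 0, 0, 0, 0); (1, 1, 0, 0, 0); (1, 2, 1, 0, 3))


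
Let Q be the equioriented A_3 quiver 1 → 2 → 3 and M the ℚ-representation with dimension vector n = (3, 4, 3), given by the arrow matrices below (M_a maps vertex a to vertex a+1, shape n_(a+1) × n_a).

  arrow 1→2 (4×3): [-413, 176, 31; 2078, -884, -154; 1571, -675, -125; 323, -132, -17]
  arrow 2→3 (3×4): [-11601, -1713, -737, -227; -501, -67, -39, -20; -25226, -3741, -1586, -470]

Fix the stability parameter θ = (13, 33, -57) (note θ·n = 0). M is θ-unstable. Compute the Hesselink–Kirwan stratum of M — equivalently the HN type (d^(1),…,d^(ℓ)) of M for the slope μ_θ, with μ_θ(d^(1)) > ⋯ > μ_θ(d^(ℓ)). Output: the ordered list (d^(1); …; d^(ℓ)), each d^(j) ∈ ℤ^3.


Via rank(M_{q-1}∘⋯∘M_p): M ≅ I[1,1], I[1,3]^2, I[2,2], I[2,3].
μ_θ-semistable layers: μ^(1)=33; μ^(2)=13; μ^(3)=-11/3; μ^(4)=-12

((0, 1, 0); (1, 0, 0); (2, 2, 2); (0, 1, 1))


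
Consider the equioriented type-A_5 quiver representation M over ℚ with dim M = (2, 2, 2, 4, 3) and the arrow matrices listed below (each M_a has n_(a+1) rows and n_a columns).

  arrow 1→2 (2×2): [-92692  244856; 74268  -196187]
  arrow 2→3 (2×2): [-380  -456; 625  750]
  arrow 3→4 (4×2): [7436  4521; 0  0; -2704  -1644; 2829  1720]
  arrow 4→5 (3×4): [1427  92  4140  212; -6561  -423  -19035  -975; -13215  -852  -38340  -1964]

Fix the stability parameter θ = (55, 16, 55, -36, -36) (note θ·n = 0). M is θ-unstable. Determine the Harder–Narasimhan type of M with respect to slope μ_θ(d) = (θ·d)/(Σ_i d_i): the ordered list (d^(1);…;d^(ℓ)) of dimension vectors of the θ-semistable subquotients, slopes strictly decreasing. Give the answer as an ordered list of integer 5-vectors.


Interval decomposition of M: I[1,2], I[1,5], I[3,5], I[4,4]^2, I[5,5].
HN type (ℓ=4): μ^(1)=71/2; μ^(2)=54/5; μ^(3)=-17/3; μ^(4)=-36

((1, 1, 0, 0, 0); (1, 1, 1, 1, 1); (0, 0, 1, 1, 1); (0, 0, 0, 2, 1))


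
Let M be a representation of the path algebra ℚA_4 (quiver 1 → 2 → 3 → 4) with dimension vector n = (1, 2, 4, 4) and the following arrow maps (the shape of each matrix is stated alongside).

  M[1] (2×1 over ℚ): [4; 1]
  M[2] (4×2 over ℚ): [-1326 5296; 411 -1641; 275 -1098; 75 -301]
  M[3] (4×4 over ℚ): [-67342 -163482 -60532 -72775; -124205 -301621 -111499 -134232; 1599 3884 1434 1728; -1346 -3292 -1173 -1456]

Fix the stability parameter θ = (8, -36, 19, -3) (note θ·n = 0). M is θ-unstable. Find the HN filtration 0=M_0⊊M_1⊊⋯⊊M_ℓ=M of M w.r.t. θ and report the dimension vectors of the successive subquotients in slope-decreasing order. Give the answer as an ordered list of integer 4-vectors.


Barcode: M ≅ I[1,4], I[2,4], I[3,4]^2. HN layers by μ_θ (3 steps, strictly decreasing):
  μ^(1)=8; μ^(2)=-14; μ^(3)=-36

((0, 0, 4, 4); (1, 1, 0, 0); (0, 1, 0, 0))


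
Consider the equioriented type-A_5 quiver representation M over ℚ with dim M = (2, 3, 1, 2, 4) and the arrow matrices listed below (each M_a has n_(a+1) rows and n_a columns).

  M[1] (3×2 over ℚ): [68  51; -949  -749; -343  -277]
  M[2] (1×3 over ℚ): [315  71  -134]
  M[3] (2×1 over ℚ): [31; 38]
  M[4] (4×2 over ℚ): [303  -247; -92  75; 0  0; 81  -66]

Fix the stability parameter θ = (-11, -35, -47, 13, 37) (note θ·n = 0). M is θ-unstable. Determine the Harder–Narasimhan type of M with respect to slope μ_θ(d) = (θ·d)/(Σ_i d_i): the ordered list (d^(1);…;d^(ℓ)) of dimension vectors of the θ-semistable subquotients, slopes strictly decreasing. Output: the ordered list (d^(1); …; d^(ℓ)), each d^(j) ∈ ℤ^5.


Interval decomposition of M: I[1,2], I[1,5], I[2,2], I[4,5], I[5,5]^2.
HN type (ℓ=5): μ^(1)=37; μ^(2)=13; μ^(3)=-23; μ^(4)=-31; μ^(5)=-35

((0, 0, 0, 0, 4); (0, 0, 0, 2, 0); (1, 1, 0, 0, 0); (1, 1, 1, 0, 0); (0, 1, 0, 0, 0))


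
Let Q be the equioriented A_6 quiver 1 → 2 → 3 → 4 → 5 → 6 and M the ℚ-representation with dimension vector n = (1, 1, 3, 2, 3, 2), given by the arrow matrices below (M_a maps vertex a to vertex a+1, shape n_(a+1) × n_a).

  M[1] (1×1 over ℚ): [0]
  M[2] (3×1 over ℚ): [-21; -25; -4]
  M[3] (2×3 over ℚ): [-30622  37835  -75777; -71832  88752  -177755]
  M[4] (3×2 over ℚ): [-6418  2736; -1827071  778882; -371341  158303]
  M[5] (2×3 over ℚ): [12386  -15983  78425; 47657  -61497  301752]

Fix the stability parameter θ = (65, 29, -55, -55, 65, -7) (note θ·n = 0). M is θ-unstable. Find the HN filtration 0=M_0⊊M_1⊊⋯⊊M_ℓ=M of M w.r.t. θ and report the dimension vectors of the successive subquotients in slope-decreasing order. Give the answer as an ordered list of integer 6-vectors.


Interval decomposition of M: I[1,1], I[2,6], I[3,3], I[3,6], I[5,5].
HN type (ℓ=4): μ^(1)=65; μ^(2)=29; μ^(3)=-27; μ^(4)=-55

((1, 0, 0, 0, 1, 0); (0, 0, 0, 0, 2, 2); (0, 1, 1, 1, 0, 0); (0, 0, 2, 1, 0, 0))


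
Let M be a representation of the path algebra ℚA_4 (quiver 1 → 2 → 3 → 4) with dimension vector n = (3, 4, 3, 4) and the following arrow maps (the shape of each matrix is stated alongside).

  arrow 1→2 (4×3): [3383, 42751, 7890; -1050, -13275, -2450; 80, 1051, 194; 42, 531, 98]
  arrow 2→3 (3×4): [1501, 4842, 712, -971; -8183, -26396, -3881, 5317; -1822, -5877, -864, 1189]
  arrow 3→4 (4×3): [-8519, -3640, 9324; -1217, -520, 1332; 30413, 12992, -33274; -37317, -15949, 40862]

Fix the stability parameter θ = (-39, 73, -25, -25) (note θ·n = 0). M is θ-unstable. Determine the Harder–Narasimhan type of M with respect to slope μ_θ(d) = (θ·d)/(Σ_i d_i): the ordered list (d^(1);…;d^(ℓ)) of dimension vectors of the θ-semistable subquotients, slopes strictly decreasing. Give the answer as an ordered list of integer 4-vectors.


Via rank(M_{q-1}∘⋯∘M_p): M ≅ I[1,1], I[1,4]^2, I[2,2], I[2,4], I[4,4].
μ_θ-semistable layers: μ^(1)=73; μ^(2)=23/3; μ^(3)=-25; μ^(4)=-39

((0, 1, 0, 0); (0, 3, 3, 3); (0, 0, 0, 1); (3, 0, 0, 0))


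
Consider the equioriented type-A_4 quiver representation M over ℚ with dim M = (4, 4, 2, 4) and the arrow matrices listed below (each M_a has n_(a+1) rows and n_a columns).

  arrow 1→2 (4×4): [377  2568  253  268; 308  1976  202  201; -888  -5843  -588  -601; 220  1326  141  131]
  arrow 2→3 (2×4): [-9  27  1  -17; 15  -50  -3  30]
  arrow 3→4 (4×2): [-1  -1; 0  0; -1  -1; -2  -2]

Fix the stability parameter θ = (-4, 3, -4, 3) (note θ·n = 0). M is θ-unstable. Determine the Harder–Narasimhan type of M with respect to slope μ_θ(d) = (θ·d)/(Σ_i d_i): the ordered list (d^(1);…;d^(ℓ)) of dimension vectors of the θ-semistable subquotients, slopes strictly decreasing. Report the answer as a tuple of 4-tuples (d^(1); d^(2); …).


Interval decomposition of M: I[1,2]^2, I[1,3], I[1,4], I[4,4]^3.
HN type (ℓ=3): μ^(1)=3; μ^(2)=-1/2; μ^(3)=-4

((0, 2, 0, 4); (0, 2, 2, 0); (4, 0, 0, 0))


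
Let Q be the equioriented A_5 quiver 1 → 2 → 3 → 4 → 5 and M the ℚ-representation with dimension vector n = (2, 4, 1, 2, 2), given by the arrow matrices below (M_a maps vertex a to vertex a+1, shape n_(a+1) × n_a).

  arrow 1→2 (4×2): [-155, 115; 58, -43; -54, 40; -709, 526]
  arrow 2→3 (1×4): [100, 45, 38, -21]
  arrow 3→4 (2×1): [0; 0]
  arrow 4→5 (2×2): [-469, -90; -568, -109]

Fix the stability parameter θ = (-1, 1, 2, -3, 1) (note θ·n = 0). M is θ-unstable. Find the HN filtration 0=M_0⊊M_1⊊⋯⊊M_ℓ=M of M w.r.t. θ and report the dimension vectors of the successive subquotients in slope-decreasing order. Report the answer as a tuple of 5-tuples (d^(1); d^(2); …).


Via rank(M_{q-1}∘⋯∘M_p): M ≅ I[1,2], I[1,3], I[2,2]^2, I[4,5]^2.
μ_θ-semistable layers: μ^(1)=2; μ^(2)=1; μ^(3)=-1; μ^(4)=-3

((0, 0, 1, 0, 0); (0, 4, 0, 0, 2); (2, 0, 0, 0, 0); (0, 0, 0, 2, 0))


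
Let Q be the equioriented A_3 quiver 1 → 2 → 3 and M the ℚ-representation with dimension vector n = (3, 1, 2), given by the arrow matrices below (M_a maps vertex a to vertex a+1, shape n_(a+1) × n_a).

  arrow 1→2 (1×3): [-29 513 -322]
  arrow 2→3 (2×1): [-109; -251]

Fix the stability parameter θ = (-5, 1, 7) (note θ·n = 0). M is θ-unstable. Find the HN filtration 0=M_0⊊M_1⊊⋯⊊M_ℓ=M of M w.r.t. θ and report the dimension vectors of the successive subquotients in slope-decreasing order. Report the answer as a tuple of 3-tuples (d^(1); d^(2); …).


Barcode: M ≅ I[1,1]^2, I[1,3], I[3,3]. HN layers by μ_θ (3 steps, strictly decreasing):
  μ^(1)=7; μ^(2)=1; μ^(3)=-5

((0, 0, 2); (0, 1, 0); (3, 0, 0))


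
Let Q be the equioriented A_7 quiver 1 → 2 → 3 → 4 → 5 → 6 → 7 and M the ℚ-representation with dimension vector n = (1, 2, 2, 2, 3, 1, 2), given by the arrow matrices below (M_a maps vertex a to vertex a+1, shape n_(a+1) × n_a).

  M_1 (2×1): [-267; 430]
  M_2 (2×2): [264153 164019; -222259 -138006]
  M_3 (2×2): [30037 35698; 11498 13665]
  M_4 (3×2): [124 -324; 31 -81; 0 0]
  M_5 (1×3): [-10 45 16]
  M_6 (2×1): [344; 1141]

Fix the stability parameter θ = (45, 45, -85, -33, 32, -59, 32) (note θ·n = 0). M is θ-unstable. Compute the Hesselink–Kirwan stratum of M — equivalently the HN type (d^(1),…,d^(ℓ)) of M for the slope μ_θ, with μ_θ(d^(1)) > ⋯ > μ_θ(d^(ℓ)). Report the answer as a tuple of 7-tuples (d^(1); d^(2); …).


Via rank(M_{q-1}∘⋯∘M_p): M ≅ I[1,4], I[2,7], I[5,5]^2, I[7,7].
μ_θ-semistable layers: μ^(1)=32; μ^(2)=-7; μ^(3)=-27/2; μ^(4)=-73/3

((0, 0, 0, 0, 2, 0, 2); (1, 1, 1, 1, 0, 0, 0); (0, 0, 0, 0, 1, 1, 0); (0, 1, 1, 1, 0, 0, 0))


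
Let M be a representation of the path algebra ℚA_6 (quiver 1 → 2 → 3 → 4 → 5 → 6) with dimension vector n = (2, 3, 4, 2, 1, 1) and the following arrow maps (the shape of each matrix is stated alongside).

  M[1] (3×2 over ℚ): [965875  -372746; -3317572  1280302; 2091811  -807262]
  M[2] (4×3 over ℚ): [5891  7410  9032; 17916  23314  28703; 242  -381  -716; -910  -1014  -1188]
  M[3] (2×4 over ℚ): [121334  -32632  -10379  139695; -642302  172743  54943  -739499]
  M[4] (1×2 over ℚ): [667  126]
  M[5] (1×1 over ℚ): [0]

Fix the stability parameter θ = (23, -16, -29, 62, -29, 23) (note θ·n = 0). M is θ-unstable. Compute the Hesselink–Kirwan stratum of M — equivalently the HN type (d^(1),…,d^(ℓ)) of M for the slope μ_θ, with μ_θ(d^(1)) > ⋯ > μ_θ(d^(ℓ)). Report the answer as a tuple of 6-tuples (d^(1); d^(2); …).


Via rank(M_{q-1}∘⋯∘M_p): M ≅ I[1,4], I[1,5], I[2,3], I[3,3], I[6,6].
μ_θ-semistable layers: μ^(1)=62; μ^(2)=23; μ^(3)=33/2; μ^(4)=-22/3; μ^(5)=-45/2; μ^(6)=-29

((0, 0, 0, 1, 0, 0); (0, 0, 0, 0, 0, 1); (0, 0, 0, 1, 1, 0); (2, 2, 2, 0, 0, 0); (0, 1, 1, 0, 0, 0); (0, 0, 1, 0, 0, 0))


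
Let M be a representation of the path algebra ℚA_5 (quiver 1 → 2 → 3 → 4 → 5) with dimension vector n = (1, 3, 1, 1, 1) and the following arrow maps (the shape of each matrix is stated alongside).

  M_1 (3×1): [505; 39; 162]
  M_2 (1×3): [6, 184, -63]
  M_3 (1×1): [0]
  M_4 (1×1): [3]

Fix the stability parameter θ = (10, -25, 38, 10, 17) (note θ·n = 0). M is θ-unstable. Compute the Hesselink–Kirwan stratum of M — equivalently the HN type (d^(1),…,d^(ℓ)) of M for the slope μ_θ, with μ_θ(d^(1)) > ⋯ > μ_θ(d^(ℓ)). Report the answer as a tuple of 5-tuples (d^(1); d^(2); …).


Via rank(M_{q-1}∘⋯∘M_p): M ≅ I[1,2], I[2,2], I[2,3], I[4,5].
μ_θ-semistable layers: μ^(1)=38; μ^(2)=17; μ^(3)=10; μ^(4)=-15/2; μ^(5)=-25

((0, 0, 1, 0, 0); (0, 0, 0, 0, 1); (0, 0, 0, 1, 0); (1, 1, 0, 0, 0); (0, 2, 0, 0, 0))


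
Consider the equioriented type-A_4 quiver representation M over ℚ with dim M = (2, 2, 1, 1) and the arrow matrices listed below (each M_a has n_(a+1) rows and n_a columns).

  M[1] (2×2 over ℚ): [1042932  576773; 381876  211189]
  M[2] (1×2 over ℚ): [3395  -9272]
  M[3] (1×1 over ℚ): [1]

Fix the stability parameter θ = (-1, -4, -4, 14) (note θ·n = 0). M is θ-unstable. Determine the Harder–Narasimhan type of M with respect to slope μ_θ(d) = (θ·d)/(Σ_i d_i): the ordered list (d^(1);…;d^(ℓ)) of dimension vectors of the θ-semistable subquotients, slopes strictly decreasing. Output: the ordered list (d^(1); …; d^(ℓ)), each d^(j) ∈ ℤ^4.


Via rank(M_{q-1}∘⋯∘M_p): M ≅ I[1,1], I[1,4], I[2,2].
μ_θ-semistable layers: μ^(1)=14; μ^(2)=-1; μ^(3)=-3; μ^(4)=-4

((0, 0, 0, 1); (1, 0, 0, 0); (1, 1, 1, 0); (0, 1, 0, 0))


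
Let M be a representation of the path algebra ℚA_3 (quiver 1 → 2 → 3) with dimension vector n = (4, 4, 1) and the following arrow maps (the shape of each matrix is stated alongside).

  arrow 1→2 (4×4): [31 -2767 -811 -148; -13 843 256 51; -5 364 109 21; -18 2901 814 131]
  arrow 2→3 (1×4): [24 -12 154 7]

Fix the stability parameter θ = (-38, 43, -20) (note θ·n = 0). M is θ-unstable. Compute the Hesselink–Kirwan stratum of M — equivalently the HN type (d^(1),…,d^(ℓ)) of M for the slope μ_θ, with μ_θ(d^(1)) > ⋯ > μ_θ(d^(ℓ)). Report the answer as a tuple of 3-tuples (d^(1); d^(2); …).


Barcode: M ≅ I[1,2]^3, I[1,3]. HN layers by μ_θ (3 steps, strictly decreasing):
  μ^(1)=43; μ^(2)=23/2; μ^(3)=-38

((0, 3, 0); (0, 1, 1); (4, 0, 0))


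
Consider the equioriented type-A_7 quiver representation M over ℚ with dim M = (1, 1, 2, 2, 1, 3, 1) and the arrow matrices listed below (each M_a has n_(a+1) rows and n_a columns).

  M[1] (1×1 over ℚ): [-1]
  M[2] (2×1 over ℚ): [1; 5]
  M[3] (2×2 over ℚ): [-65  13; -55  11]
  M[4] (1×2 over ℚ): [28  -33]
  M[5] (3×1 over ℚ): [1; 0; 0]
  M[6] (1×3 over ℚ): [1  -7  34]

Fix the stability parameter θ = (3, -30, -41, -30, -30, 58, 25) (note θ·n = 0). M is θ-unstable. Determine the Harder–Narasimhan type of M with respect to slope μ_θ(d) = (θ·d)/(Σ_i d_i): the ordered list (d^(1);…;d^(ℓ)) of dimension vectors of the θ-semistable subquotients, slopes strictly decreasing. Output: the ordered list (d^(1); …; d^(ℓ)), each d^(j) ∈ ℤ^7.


Interval decomposition of M: I[1,3], I[3,7], I[4,4], I[6,6]^2.
HN type (ℓ=5): μ^(1)=58; μ^(2)=83/2; μ^(3)=-68/3; μ^(4)=-30; μ^(5)=-41

((0, 0, 0, 0, 0, 2, 0); (0, 0, 0, 0, 0, 1, 1); (1, 1, 1, 0, 0, 0, 0); (0, 0, 0, 2, 1, 0, 0); (0, 0, 1, 0, 0, 0, 0))


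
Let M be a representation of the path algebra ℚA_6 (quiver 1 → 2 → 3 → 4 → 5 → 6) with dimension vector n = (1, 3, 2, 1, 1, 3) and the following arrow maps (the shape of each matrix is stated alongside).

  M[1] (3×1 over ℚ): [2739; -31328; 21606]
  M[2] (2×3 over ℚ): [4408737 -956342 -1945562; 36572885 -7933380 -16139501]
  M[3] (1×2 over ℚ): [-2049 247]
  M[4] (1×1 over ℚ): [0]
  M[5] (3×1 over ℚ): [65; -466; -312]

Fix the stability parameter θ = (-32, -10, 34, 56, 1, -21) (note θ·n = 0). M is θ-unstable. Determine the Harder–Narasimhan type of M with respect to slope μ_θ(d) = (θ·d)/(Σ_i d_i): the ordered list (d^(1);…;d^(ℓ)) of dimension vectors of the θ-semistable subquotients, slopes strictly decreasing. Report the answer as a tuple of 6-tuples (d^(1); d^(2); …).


Interval decomposition of M: I[1,3], I[2,2], I[2,4], I[5,6], I[6,6]^2.
HN type (ℓ=5): μ^(1)=56; μ^(2)=34; μ^(3)=-10; μ^(4)=-21; μ^(5)=-32

((0, 0, 0, 1, 0, 0); (0, 0, 2, 0, 0, 0); (0, 3, 0, 0, 1, 1); (0, 0, 0, 0, 0, 2); (1, 0, 0, 0, 0, 0))


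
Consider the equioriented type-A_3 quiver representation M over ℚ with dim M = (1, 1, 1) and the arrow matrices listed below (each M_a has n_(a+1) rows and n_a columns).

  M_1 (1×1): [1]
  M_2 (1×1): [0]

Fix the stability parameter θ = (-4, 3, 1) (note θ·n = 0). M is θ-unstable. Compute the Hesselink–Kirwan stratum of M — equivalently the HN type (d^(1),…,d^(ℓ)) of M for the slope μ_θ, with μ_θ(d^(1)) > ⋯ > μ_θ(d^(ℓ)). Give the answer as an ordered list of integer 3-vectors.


Barcode: M ≅ I[1,2], I[3,3]. HN layers by μ_θ (3 steps, strictly decreasing):
  μ^(1)=3; μ^(2)=1; μ^(3)=-4

((0, 1, 0); (0, 0, 1); (1, 0, 0))


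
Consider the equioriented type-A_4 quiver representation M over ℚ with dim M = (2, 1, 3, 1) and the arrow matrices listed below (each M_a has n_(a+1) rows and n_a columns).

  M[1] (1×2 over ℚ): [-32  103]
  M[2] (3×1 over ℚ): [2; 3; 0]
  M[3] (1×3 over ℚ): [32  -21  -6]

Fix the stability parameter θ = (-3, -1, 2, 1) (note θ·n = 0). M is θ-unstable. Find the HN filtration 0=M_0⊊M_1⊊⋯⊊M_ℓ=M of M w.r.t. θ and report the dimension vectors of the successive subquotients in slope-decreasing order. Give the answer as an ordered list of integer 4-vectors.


Via rank(M_{q-1}∘⋯∘M_p): M ≅ I[1,1], I[1,4], I[3,3]^2.
μ_θ-semistable layers: μ^(1)=2; μ^(2)=3/2; μ^(3)=-1; μ^(4)=-3

((0, 0, 2, 0); (0, 0, 1, 1); (0, 1, 0, 0); (2, 0, 0, 0))


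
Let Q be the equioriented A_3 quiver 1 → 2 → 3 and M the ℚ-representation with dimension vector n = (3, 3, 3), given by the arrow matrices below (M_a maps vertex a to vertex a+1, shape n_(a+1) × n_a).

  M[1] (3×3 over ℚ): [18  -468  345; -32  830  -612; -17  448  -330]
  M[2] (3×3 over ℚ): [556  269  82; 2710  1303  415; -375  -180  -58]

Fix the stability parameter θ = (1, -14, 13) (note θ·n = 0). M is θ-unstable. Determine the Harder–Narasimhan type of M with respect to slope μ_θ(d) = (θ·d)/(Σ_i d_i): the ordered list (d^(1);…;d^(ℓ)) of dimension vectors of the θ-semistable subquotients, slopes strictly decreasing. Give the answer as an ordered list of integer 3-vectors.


Barcode: M ≅ I[1,3]^3. HN layers by μ_θ (2 steps, strictly decreasing):
  μ^(1)=13; μ^(2)=-13/2

((0, 0, 3); (3, 3, 0))


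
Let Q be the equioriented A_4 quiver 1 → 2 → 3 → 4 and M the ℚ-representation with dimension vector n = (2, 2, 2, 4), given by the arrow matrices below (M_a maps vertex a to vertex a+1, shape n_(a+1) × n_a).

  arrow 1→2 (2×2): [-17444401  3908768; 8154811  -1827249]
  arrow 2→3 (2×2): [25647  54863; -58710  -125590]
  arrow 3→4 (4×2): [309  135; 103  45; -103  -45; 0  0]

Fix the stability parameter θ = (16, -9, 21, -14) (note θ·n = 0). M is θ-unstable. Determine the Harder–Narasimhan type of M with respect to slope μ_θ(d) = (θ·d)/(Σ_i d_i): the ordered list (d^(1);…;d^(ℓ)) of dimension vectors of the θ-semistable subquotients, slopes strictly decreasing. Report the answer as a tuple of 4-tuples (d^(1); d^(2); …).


Via rank(M_{q-1}∘⋯∘M_p): M ≅ I[1,2], I[1,4], I[3,3], I[4,4]^3.
μ_θ-semistable layers: μ^(1)=21; μ^(2)=7/2; μ^(3)=-14

((0, 0, 1, 0); (2, 2, 1, 1); (0, 0, 0, 3))


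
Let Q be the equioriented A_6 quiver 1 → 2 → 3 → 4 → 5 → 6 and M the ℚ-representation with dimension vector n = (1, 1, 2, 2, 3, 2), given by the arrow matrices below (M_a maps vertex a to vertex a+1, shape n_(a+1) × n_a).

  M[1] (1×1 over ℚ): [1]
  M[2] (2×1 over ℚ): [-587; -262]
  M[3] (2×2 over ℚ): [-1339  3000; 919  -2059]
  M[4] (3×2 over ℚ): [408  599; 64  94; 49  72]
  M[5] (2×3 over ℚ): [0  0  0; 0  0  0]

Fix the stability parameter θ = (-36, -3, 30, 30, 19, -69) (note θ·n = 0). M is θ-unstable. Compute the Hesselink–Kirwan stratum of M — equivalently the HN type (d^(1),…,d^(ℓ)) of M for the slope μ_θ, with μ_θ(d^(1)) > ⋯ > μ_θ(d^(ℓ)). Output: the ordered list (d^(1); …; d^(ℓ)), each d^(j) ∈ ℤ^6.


Barcode: M ≅ I[1,5], I[3,5], I[5,5], I[6,6]^2. HN layers by μ_θ (5 steps, strictly decreasing):
  μ^(1)=79/3; μ^(2)=19; μ^(3)=-3; μ^(4)=-36; μ^(5)=-69

((0, 0, 2, 2, 2, 0); (0, 0, 0, 0, 1, 0); (0, 1, 0, 0, 0, 0); (1, 0, 0, 0, 0, 0); (0, 0, 0, 0, 0, 2))


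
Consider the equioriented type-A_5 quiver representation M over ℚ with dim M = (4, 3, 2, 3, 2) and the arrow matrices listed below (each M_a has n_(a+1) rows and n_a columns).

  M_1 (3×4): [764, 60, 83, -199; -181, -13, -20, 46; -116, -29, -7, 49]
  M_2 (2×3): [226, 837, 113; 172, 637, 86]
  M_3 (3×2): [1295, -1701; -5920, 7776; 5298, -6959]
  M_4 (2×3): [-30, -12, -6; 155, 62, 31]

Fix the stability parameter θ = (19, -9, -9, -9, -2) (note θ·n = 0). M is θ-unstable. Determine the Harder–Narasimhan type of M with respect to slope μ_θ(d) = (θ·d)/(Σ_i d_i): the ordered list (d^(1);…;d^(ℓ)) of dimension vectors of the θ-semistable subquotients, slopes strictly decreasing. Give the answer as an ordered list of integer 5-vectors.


Barcode: M ≅ I[1,1], I[1,2], I[1,4], I[1,5], I[4,4], I[5,5]. HN layers by μ_θ (4 steps, strictly decreasing):
  μ^(1)=19; μ^(2)=5; μ^(3)=-2; μ^(4)=-9

((1, 0, 0, 0, 0); (1, 1, 0, 0, 0); (2, 2, 2, 2, 2); (0, 0, 0, 1, 0))
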